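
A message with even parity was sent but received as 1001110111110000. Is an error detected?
Sum of received bits: 1+0+0+1+1+1+0+1+1+1+1+1+0+0+0+0 = 9; 9 mod 2 = 1. Result is 1 ≠ 0 → error detected.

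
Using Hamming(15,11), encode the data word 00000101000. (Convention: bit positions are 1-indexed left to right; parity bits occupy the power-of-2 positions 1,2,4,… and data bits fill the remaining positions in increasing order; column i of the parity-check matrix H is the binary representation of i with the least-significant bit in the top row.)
Codeword c = d · G (mod 2), d = 00000101000:
  c[0] = d·G[:,0] = (00000101000)·(11011010101) mod 2 = 0+0+0+0+0+0+0+0+0+0+0 mod 2 = 0
  c[1] = d·G[:,1] = (00000101000)·(10110110011) mod 2 = 0+0+0+0+0+1+0+0+0+0+0 mod 2 = 1
  c[2] = d·G[:,2] = (00000101000)·(10000000000) mod 2 = 0+0+0+0+0+0+0+0+0+0+0 mod 2 = 0
  c[3] = d·G[:,3] = (00000101000)·(01110001111) mod 2 = 0+0+0+0+0+0+0+1+0+0+0 mod 2 = 1
  c[4] = d·G[:,4] = (00000101000)·(01000000000) mod 2 = 0+0+0+0+0+0+0+0+0+0+0 mod 2 = 0
  c[5] = d·G[:,5] = (00000101000)·(00100000000) mod 2 = 0+0+0+0+0+0+0+0+0+0+0 mod 2 = 0
  c[6] = d·G[:,6] = (00000101000)·(00010000000) mod 2 = 0+0+0+0+0+0+0+0+0+0+0 mod 2 = 0
  c[7] = d·G[:,7] = (00000101000)·(00001111111) mod 2 = 0+0+0+0+0+1+0+1+0+0+0 mod 2 = 0
  c[8] = d·G[:,8] = (00000101000)·(00001000000) mod 2 = 0+0+0+0+0+0+0+0+0+0+0 mod 2 = 0
  c[9] = d·G[:,9] = (00000101000)·(00000100000) mod 2 = 0+0+0+0+0+1+0+0+0+0+0 mod 2 = 1
  c[10] = d·G[:,10] = (00000101000)·(00000010000) mod 2 = 0+0+0+0+0+0+0+0+0+0+0 mod 2 = 0
  c[11] = d·G[:,11] = (00000101000)·(00000001000) mod 2 = 0+0+0+0+0+0+0+1+0+0+0 mod 2 = 1
  c[12] = d·G[:,12] = (00000101000)·(00000000100) mod 2 = 0+0+0+0+0+0+0+0+0+0+0 mod 2 = 0
  c[13] = d·G[:,13] = (00000101000)·(00000000010) mod 2 = 0+0+0+0+0+0+0+0+0+0+0 mod 2 = 0
  c[14] = d·G[:,14] = (00000101000)·(00000000001) mod 2 = 0+0+0+0+0+0+0+0+0+0+0 mod 2 = 0
Codeword = 010100000101000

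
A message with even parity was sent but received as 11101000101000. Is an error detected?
Sum of received bits: 1+1+1+0+1+0+0+0+1+0+1+0+0+0 = 6; 6 mod 2 = 0. Result is 0 → no error detected.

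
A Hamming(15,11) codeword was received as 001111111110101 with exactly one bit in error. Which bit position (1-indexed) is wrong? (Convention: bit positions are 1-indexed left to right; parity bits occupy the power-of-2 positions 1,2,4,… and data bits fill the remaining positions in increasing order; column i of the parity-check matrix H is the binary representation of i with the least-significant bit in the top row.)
Syndrome s = H · r^T (mod 2), r = 001111111110101:
  s[0] = (101010101010101)·(001111111110101) mod 2 = 0+0+1+0+1+0+1+0+1+0+1+0+1+0+1 mod 2 = 1
  s[1] = (011001100110011)·(001111111110101) mod 2 = 0+0+1+0+0+1+1+0+0+1+1+0+0+0+1 mod 2 = 0
  s[2] = (000111100001111)·(001111111110101) mod 2 = 0+0+0+1+1+1+1+0+0+0+0+0+1+0+1 mod 2 = 0
  s[3] = (000000011111111)·(001111111110101) mod 2 = 0+0+0+0+0+0+0+1+1+1+1+0+1+0+1 mod 2 = 0
Syndrome = 1000
Column i of H is the binary representation of i, so the syndrome is the binary index of the flipped bit.
Read s = 1000 with s[0] as LSB: 1·2^0 + 0·2^1 + 0·2^2 + 0·2^3 = 1.
Error is at bit position 1.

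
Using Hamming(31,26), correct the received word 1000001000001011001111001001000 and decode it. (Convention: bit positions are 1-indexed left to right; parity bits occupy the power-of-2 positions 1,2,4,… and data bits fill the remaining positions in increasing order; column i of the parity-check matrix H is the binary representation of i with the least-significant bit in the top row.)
Syndrome s = H · r^T (mod 2), r = 1000001000001011001111001001000:
  s[0] = (1010101010101010101010101010101)·(1000001000001011001111001001000) mod 2 = 1+0+0+0+0+0+1+0+0+0+0+0+1+0+1+0+0+0+1+0+1+0+0+0+1+0+0+0+0+0+0 mod 2 = 1
  s[1] = (0110011001100110011001100110011)·(1000001000001011001111001001000) mod 2 = 0+0+0+0+0+0+1+0+0+0+0+0+0+0+1+0+0+0+1+0+0+1+0+0+0+0+0+0+0+0+0 mod 2 = 0
  s[2] = (0001111000011110000111100001111)·(1000001000001011001111001001000) mod 2 = 0+0+0+0+0+0+1+0+0+0+0+0+1+0+1+0+0+0+0+1+1+1+0+0+0+0+0+1+0+0+0 mod 2 = 1
  s[3] = (0000000111111110000000011111111)·(1000001000001011001111001001000) mod 2 = 0+0+0+0+0+0+0+0+0+0+0+0+1+0+1+0+0+0+0+0+0+0+0+0+1+0+0+1+0+0+0 mod 2 = 0
  s[4] = (0000000000000001111111111111111)·(1000001000001011001111001001000) mod 2 = 0+0+0+0+0+0+0+0+0+0+0+0+0+0+0+1+0+0+1+1+1+1+0+0+1+0+0+1+0+0+0 mod 2 = 1
Syndrome = 10101
Column 21 of H equals this syndrome → error at bit 21 (1-indexed).
Flip bit 21: 1000001000001011001111001001000 → 1000001000001011001101001001000
Extract data bits at positions {3,5,6,7,9,10,11,12,13,14,15,17,18,19,20,21,22,23,24,25,26,27,28,29,30,31}: 00010000101001101001001000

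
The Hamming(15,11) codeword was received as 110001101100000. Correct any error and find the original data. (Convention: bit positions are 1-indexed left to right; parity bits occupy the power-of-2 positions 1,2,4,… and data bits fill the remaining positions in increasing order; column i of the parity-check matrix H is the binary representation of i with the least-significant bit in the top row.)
Syndrome s = H · r^T (mod 2), r = 110001101100000:
  s[0] = (101010101010101)·(110001101100000) mod 2 = 1+0+0+0+0+0+1+0+1+0+0+0+0+0+0 mod 2 = 1
  s[1] = (011001100110011)·(110001101100000) mod 2 = 0+1+0+0+0+1+1+0+0+1+0+0+0+0+0 mod 2 = 0
  s[2] = (000111100001111)·(110001101100000) mod 2 = 0+0+0+0+0+1+1+0+0+0+0+0+0+0+0 mod 2 = 0
  s[3] = (000000011111111)·(110001101100000) mod 2 = 0+0+0+0+0+0+0+0+1+1+0+0+0+0+0 mod 2 = 0
Syndrome = 1000
Column 1 of H equals this syndrome → error at bit 1 (1-indexed).
Flip bit 1: 110001101100000 → 010001101100000
Extract data bits at positions {3,5,6,7,9,10,11,12,13,14,15}: 00111100000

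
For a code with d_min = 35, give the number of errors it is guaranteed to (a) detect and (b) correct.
(a) Detection requires d_min ≥ e+1, so e ≤ d_min − 1 = 34.
(b) Correction requires d_min ≥ 2t+1, so t ≤ ⌊(d_min − 1)/2⌋ = ⌊34/2⌋ = 17.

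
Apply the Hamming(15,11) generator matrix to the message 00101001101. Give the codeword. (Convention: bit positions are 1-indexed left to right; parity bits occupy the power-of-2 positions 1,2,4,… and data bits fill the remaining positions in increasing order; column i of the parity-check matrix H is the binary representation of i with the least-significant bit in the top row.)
Codeword c = d · G (mod 2), d = 00101001101:
  c[0] = d·G[:,0] = (00101001101)·(11011010101) mod 2 = 0+0+0+0+1+0+0+0+1+0+1 mod 2 = 1
  c[1] = d·G[:,1] = (00101001101)·(10110110011) mod 2 = 0+0+1+0+0+0+0+0+0+0+1 mod 2 = 0
  c[2] = d·G[:,2] = (00101001101)·(10000000000) mod 2 = 0+0+0+0+0+0+0+0+0+0+0 mod 2 = 0
  c[3] = d·G[:,3] = (00101001101)·(01110001111) mod 2 = 0+0+1+0+0+0+0+1+1+0+1 mod 2 = 0
  c[4] = d·G[:,4] = (00101001101)·(01000000000) mod 2 = 0+0+0+0+0+0+0+0+0+0+0 mod 2 = 0
  c[5] = d·G[:,5] = (00101001101)·(00100000000) mod 2 = 0+0+1+0+0+0+0+0+0+0+0 mod 2 = 1
  c[6] = d·G[:,6] = (00101001101)·(00010000000) mod 2 = 0+0+0+0+0+0+0+0+0+0+0 mod 2 = 0
  c[7] = d·G[:,7] = (00101001101)·(00001111111) mod 2 = 0+0+0+0+1+0+0+1+1+0+1 mod 2 = 0
  c[8] = d·G[:,8] = (00101001101)·(00001000000) mod 2 = 0+0+0+0+1+0+0+0+0+0+0 mod 2 = 1
  c[9] = d·G[:,9] = (00101001101)·(00000100000) mod 2 = 0+0+0+0+0+0+0+0+0+0+0 mod 2 = 0
  c[10] = d·G[:,10] = (00101001101)·(00000010000) mod 2 = 0+0+0+0+0+0+0+0+0+0+0 mod 2 = 0
  c[11] = d·G[:,11] = (00101001101)·(00000001000) mod 2 = 0+0+0+0+0+0+0+1+0+0+0 mod 2 = 1
  c[12] = d·G[:,12] = (00101001101)·(00000000100) mod 2 = 0+0+0+0+0+0+0+0+1+0+0 mod 2 = 1
  c[13] = d·G[:,13] = (00101001101)·(00000000010) mod 2 = 0+0+0+0+0+0+0+0+0+0+0 mod 2 = 0
  c[14] = d·G[:,14] = (00101001101)·(00000000001) mod 2 = 0+0+0+0+0+0+0+0+0+0+1 mod 2 = 1
Codeword = 100001001001101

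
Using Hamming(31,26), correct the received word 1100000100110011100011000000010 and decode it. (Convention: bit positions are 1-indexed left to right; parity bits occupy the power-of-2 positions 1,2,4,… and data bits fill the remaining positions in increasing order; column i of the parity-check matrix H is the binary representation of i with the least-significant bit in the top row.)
Syndrome s = H · r^T (mod 2), r = 1100000100110011100011000000010:
  s[0] = (1010101010101010101010101010101)·(1100000100110011100011000000010) mod 2 = 1+0+0+0+0+0+0+0+0+0+1+0+0+0+1+0+1+0+0+0+1+0+0+0+0+0+0+0+0+0+0 mod 2 = 1
  s[1] = (0110011001100110011001100110011)·(1100000100110011100011000000010) mod 2 = 0+1+0+0+0+0+0+0+0+0+1+0+0+0+1+0+0+0+0+0+0+1+0+0+0+0+0+0+0+1+0 mod 2 = 1
  s[2] = (0001111000011110000111100001111)·(1100000100110011100011000000010) mod 2 = 0+0+0+0+0+0+0+0+0+0+0+1+0+0+1+0+0+0+0+0+1+1+0+0+0+0+0+0+0+1+0 mod 2 = 1
  s[3] = (0000000111111110000000011111111)·(1100000100110011100011000000010) mod 2 = 0+0+0+0+0+0+0+1+0+0+1+1+0+0+1+0+0+0+0+0+0+0+0+0+0+0+0+0+0+1+0 mod 2 = 1
  s[4] = (0000000000000001111111111111111)·(1100000100110011100011000000010) mod 2 = 0+0+0+0+0+0+0+0+0+0+0+0+0+0+0+1+1+0+0+0+1+1+0+0+0+0+0+0+0+1+0 mod 2 = 1
Syndrome = 11111
Column 31 of H equals this syndrome → error at bit 31 (1-indexed).
Flip bit 31: 1100000100110011100011000000010 → 1100000100110011100011000000011
Extract data bits at positions {3,5,6,7,9,10,11,12,13,14,15,17,18,19,20,21,22,23,24,25,26,27,28,29,30,31}: 00000011001100011000000011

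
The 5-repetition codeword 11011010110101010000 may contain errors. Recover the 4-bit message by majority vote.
Split into 5-bit blocks and majority-vote each:
  block 1 = 11011: 4 ones, 1 zeros → 1
  block 2 = 01011: 3 ones, 2 zeros → 1
  block 3 = 01010: 2 ones, 3 zeros → 0
  block 4 = 10000: 1 ones, 4 zeros → 0
Decoded = 1100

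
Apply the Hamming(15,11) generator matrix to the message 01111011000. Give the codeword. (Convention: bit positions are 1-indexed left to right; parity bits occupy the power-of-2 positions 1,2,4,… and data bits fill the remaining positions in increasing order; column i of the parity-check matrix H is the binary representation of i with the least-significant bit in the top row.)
Codeword c = d · G (mod 2), d = 01111011000:
  c[0] = d·G[:,0] = (01111011000)·(11011010101) mod 2 = 0+1+0+1+1+0+1+0+0+0+0 mod 2 = 0
  c[1] = d·G[:,1] = (01111011000)·(10110110011) mod 2 = 0+0+1+1+0+0+1+0+0+0+0 mod 2 = 1
  c[2] = d·G[:,2] = (01111011000)·(10000000000) mod 2 = 0+0+0+0+0+0+0+0+0+0+0 mod 2 = 0
  c[3] = d·G[:,3] = (01111011000)·(01110001111) mod 2 = 0+1+1+1+0+0+0+1+0+0+0 mod 2 = 0
  c[4] = d·G[:,4] = (01111011000)·(01000000000) mod 2 = 0+1+0+0+0+0+0+0+0+0+0 mod 2 = 1
  c[5] = d·G[:,5] = (01111011000)·(00100000000) mod 2 = 0+0+1+0+0+0+0+0+0+0+0 mod 2 = 1
  c[6] = d·G[:,6] = (01111011000)·(00010000000) mod 2 = 0+0+0+1+0+0+0+0+0+0+0 mod 2 = 1
  c[7] = d·G[:,7] = (01111011000)·(00001111111) mod 2 = 0+0+0+0+1+0+1+1+0+0+0 mod 2 = 1
  c[8] = d·G[:,8] = (01111011000)·(00001000000) mod 2 = 0+0+0+0+1+0+0+0+0+0+0 mod 2 = 1
  c[9] = d·G[:,9] = (01111011000)·(00000100000) mod 2 = 0+0+0+0+0+0+0+0+0+0+0 mod 2 = 0
  c[10] = d·G[:,10] = (01111011000)·(00000010000) mod 2 = 0+0+0+0+0+0+1+0+0+0+0 mod 2 = 1
  c[11] = d·G[:,11] = (01111011000)·(00000001000) mod 2 = 0+0+0+0+0+0+0+1+0+0+0 mod 2 = 1
  c[12] = d·G[:,12] = (01111011000)·(00000000100) mod 2 = 0+0+0+0+0+0+0+0+0+0+0 mod 2 = 0
  c[13] = d·G[:,13] = (01111011000)·(00000000010) mod 2 = 0+0+0+0+0+0+0+0+0+0+0 mod 2 = 0
  c[14] = d·G[:,14] = (01111011000)·(00000000001) mod 2 = 0+0+0+0+0+0+0+0+0+0+0 mod 2 = 0
Codeword = 010011111011000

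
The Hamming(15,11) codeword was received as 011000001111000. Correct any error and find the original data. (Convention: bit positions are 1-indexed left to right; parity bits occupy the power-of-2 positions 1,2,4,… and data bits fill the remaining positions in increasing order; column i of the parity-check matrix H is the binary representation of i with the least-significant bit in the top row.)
Syndrome s = H · r^T (mod 2), r = 011000001111000:
  s[0] = (101010101010101)·(011000001111000) mod 2 = 0+0+1+0+0+0+0+0+1+0+1+0+0+0+0 mod 2 = 1
  s[1] = (011001100110011)·(011000001111000) mod 2 = 0+1+1+0+0+0+0+0+0+1+1+0+0+0+0 mod 2 = 0
  s[2] = (000111100001111)·(011000001111000) mod 2 = 0+0+0+0+0+0+0+0+0+0+0+1+0+0+0 mod 2 = 1
  s[3] = (000000011111111)·(011000001111000) mod 2 = 0+0+0+0+0+0+0+0+1+1+1+1+0+0+0 mod 2 = 0
Syndrome = 1010
Column 5 of H equals this syndrome → error at bit 5 (1-indexed).
Flip bit 5: 011000001111000 → 011010001111000
Extract data bits at positions {3,5,6,7,9,10,11,12,13,14,15}: 11001111000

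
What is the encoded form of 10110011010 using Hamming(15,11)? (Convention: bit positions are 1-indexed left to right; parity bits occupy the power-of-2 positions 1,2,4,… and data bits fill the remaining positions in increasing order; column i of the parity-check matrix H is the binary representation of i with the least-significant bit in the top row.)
Codeword c = d · G (mod 2), d = 10110011010:
  c[0] = d·G[:,0] = (10110011010)·(11011010101) mod 2 = 1+0+0+1+0+0+1+0+0+0+0 mod 2 = 1
  c[1] = d·G[:,1] = (10110011010)·(10110110011) mod 2 = 1+0+1+1+0+0+1+0+0+1+0 mod 2 = 1
  c[2] = d·G[:,2] = (10110011010)·(10000000000) mod 2 = 1+0+0+0+0+0+0+0+0+0+0 mod 2 = 1
  c[3] = d·G[:,3] = (10110011010)·(01110001111) mod 2 = 0+0+1+1+0+0+0+1+0+1+0 mod 2 = 0
  c[4] = d·G[:,4] = (10110011010)·(01000000000) mod 2 = 0+0+0+0+0+0+0+0+0+0+0 mod 2 = 0
  c[5] = d·G[:,5] = (10110011010)·(00100000000) mod 2 = 0+0+1+0+0+0+0+0+0+0+0 mod 2 = 1
  c[6] = d·G[:,6] = (10110011010)·(00010000000) mod 2 = 0+0+0+1+0+0+0+0+0+0+0 mod 2 = 1
  c[7] = d·G[:,7] = (10110011010)·(00001111111) mod 2 = 0+0+0+0+0+0+1+1+0+1+0 mod 2 = 1
  c[8] = d·G[:,8] = (10110011010)·(00001000000) mod 2 = 0+0+0+0+0+0+0+0+0+0+0 mod 2 = 0
  c[9] = d·G[:,9] = (10110011010)·(00000100000) mod 2 = 0+0+0+0+0+0+0+0+0+0+0 mod 2 = 0
  c[10] = d·G[:,10] = (10110011010)·(00000010000) mod 2 = 0+0+0+0+0+0+1+0+0+0+0 mod 2 = 1
  c[11] = d·G[:,11] = (10110011010)·(00000001000) mod 2 = 0+0+0+0+0+0+0+1+0+0+0 mod 2 = 1
  c[12] = d·G[:,12] = (10110011010)·(00000000100) mod 2 = 0+0+0+0+0+0+0+0+0+0+0 mod 2 = 0
  c[13] = d·G[:,13] = (10110011010)·(00000000010) mod 2 = 0+0+0+0+0+0+0+0+0+1+0 mod 2 = 1
  c[14] = d·G[:,14] = (10110011010)·(00000000001) mod 2 = 0+0+0+0+0+0+0+0+0+0+0 mod 2 = 0
Codeword = 111001110011010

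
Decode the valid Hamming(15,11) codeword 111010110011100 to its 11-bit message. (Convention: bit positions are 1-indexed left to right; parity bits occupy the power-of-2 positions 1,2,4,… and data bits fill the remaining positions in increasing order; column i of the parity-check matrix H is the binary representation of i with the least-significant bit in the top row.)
Parity bits occupy power-of-2 positions; data bits are at positions {3,5,6,7,9,10,11,12,13,14,15} (1-indexed).
Extract: c[3]=1 c[5]=1 c[6]=0 c[7]=1 c[9]=0 c[10]=0 c[11]=1 c[12]=1 c[13]=1 c[14]=0 c[15]=0
Data = 11010011100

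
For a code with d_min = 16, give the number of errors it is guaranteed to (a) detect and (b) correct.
(a) Detection requires d_min ≥ e+1, so e ≤ d_min − 1 = 15.
(b) Correction requires d_min ≥ 2t+1, so t ≤ ⌊(d_min − 1)/2⌋ = ⌊15/2⌋ = 7.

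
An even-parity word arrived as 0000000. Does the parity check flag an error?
Sum of received bits: 0+0+0+0+0+0+0 = 0; 0 mod 2 = 0. Result is 0 → no error detected.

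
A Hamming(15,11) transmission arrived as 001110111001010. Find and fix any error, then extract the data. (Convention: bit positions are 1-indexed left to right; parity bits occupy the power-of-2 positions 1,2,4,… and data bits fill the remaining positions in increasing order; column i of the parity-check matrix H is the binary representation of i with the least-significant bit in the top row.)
Syndrome s = H · r^T (mod 2), r = 001110111001010:
  s[0] = (101010101010101)·(001110111001010) mod 2 = 0+0+1+0+1+0+1+0+1+0+0+0+0+0+0 mod 2 = 0
  s[1] = (011001100110011)·(001110111001010) mod 2 = 0+0+1+0+0+0+1+0+0+0+0+0+0+1+0 mod 2 = 1
  s[2] = (000111100001111)·(001110111001010) mod 2 = 0+0+0+1+1+0+1+0+0+0+0+1+0+1+0 mod 2 = 1
  s[3] = (000000011111111)·(001110111001010) mod 2 = 0+0+0+0+0+0+0+1+1+0+0+1+0+1+0 mod 2 = 0
Syndrome = 0110
Column 6 of H equals this syndrome → error at bit 6 (1-indexed).
Flip bit 6: 001110111001010 → 001111111001010
Extract data bits at positions {3,5,6,7,9,10,11,12,13,14,15}: 11111001010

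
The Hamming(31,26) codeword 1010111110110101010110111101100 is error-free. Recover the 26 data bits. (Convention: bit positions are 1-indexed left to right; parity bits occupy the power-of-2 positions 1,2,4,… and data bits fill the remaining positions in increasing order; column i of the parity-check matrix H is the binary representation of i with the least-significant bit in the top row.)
Parity bits occupy power-of-2 positions; data bits are at positions {3,5,6,7,9,10,11,12,13,14,15,17,18,19,20,21,22,23,24,25,26,27,28,29,30,31} (1-indexed).
Extract: c[3]=1 c[5]=1 c[6]=1 c[7]=1 c[9]=1 c[10]=0 c[11]=1 c[12]=1 c[13]=0 c[14]=1 c[15]=0 c[17]=0 c[18]=1 c[19]=0 c[20]=1 c[21]=1 c[22]=0 c[23]=1 c[24]=1 c[25]=1 c[26]=1 c[27]=0 c[28]=1 c[29]=1 c[30]=0 c[31]=0
Data = 11111011010010110111101100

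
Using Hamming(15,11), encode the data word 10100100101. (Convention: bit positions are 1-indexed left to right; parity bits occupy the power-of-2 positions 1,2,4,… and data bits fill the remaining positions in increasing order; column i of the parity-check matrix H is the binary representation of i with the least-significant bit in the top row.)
Codeword c = d · G (mod 2), d = 10100100101:
  c[0] = d·G[:,0] = (10100100101)·(11011010101) mod 2 = 1+0+0+0+0+0+0+0+1+0+1 mod 2 = 1
  c[1] = d·G[:,1] = (10100100101)·(10110110011) mod 2 = 1+0+1+0+0+1+0+0+0+0+1 mod 2 = 0
  c[2] = d·G[:,2] = (10100100101)·(10000000000) mod 2 = 1+0+0+0+0+0+0+0+0+0+0 mod 2 = 1
  c[3] = d·G[:,3] = (10100100101)·(01110001111) mod 2 = 0+0+1+0+0+0+0+0+1+0+1 mod 2 = 1
  c[4] = d·G[:,4] = (10100100101)·(01000000000) mod 2 = 0+0+0+0+0+0+0+0+0+0+0 mod 2 = 0
  c[5] = d·G[:,5] = (10100100101)·(00100000000) mod 2 = 0+0+1+0+0+0+0+0+0+0+0 mod 2 = 1
  c[6] = d·G[:,6] = (10100100101)·(00010000000) mod 2 = 0+0+0+0+0+0+0+0+0+0+0 mod 2 = 0
  c[7] = d·G[:,7] = (10100100101)·(00001111111) mod 2 = 0+0+0+0+0+1+0+0+1+0+1 mod 2 = 1
  c[8] = d·G[:,8] = (10100100101)·(00001000000) mod 2 = 0+0+0+0+0+0+0+0+0+0+0 mod 2 = 0
  c[9] = d·G[:,9] = (10100100101)·(00000100000) mod 2 = 0+0+0+0+0+1+0+0+0+0+0 mod 2 = 1
  c[10] = d·G[:,10] = (10100100101)·(00000010000) mod 2 = 0+0+0+0+0+0+0+0+0+0+0 mod 2 = 0
  c[11] = d·G[:,11] = (10100100101)·(00000001000) mod 2 = 0+0+0+0+0+0+0+0+0+0+0 mod 2 = 0
  c[12] = d·G[:,12] = (10100100101)·(00000000100) mod 2 = 0+0+0+0+0+0+0+0+1+0+0 mod 2 = 1
  c[13] = d·G[:,13] = (10100100101)·(00000000010) mod 2 = 0+0+0+0+0+0+0+0+0+0+0 mod 2 = 0
  c[14] = d·G[:,14] = (10100100101)·(00000000001) mod 2 = 0+0+0+0+0+0+0+0+0+0+1 mod 2 = 1
Codeword = 101101010100101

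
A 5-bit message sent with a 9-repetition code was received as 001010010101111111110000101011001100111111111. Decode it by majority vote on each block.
Split into 9-bit blocks and majority-vote each:
  block 1 = 001010010: 3 ones, 6 zeros → 0
  block 2 = 101111111: 8 ones, 1 zeros → 1
  block 3 = 110000101: 4 ones, 5 zeros → 0
  block 4 = 011001100: 4 ones, 5 zeros → 0
  block 5 = 111111111: 9 ones, 0 zeros → 1
Decoded = 01001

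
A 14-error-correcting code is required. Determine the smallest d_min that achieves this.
Correcting t errors requires d_min ≥ 2t + 1 = 2·14 + 1 = 29.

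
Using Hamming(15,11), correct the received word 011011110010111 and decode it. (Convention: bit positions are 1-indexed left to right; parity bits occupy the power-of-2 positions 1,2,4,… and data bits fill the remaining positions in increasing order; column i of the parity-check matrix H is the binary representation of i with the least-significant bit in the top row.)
Syndrome s = H · r^T (mod 2), r = 011011110010111:
  s[0] = (101010101010101)·(011011110010111) mod 2 = 0+0+1+0+1+0+1+0+0+0+1+0+1+0+1 mod 2 = 0
  s[1] = (011001100110011)·(011011110010111) mod 2 = 0+1+1+0+0+1+1+0+0+0+1+0+0+1+1 mod 2 = 1
  s[2] = (000111100001111)·(011011110010111) mod 2 = 0+0+0+0+1+1+1+0+0+0+0+0+1+1+1 mod 2 = 0
  s[3] = (000000011111111)·(011011110010111) mod 2 = 0+0+0+0+0+0+0+1+0+0+1+0+1+1+1 mod 2 = 1
Syndrome = 0101
Column 10 of H equals this syndrome → error at bit 10 (1-indexed).
Flip bit 10: 011011110010111 → 011011110110111
Extract data bits at positions {3,5,6,7,9,10,11,12,13,14,15}: 11110110111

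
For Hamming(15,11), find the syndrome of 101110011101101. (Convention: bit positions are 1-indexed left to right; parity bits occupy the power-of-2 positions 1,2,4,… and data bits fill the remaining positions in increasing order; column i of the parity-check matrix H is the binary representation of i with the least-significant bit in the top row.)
Syndrome s = H · r^T (mod 2), r = 101110011101101:
  s[0] = (101010101010101)·(101110011101101) mod 2 = 1+0+1+0+1+0+0+0+1+0+0+0+1+0+1 mod 2 = 0
  s[1] = (011001100110011)·(101110011101101) mod 2 = 0+0+1+0+0+0+0+0+0+1+0+0+0+0+1 mod 2 = 1
  s[2] = (000111100001111)·(101110011101101) mod 2 = 0+0+0+1+1+0+0+0+0+0+0+1+1+0+1 mod 2 = 1
  s[3] = (000000011111111)·(101110011101101) mod 2 = 0+0+0+0+0+0+0+1+1+1+0+1+1+0+1 mod 2 = 0
Syndrome = 0110
Non-zero syndrome: error at position 6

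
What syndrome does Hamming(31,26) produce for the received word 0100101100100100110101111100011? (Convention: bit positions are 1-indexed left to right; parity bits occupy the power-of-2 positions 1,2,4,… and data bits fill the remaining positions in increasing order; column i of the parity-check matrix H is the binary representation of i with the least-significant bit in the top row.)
Syndrome s = H · r^T (mod 2), r = 0100101100100100110101111100011:
  s[0] = (1010101010101010101010101010101)·(0100101100100100110101111100011) mod 2 = 0+0+0+0+1+0+1+0+0+0+1+0+0+0+0+0+1+0+0+0+0+0+1+0+1+0+0+0+0+0+1 mod 2 = 1
  s[1] = (0110011001100110011001100110011)·(0100101100100100110101111100011) mod 2 = 0+1+0+0+0+0+1+0+0+0+1+0+0+1+0+0+0+1+0+0+0+1+1+0+0+1+0+0+0+1+1 mod 2 = 0
  s[2] = (0001111000011110000111100001111)·(0100101100100100110101111100011) mod 2 = 0+0+0+0+1+0+1+0+0+0+0+0+0+1+0+0+0+0+0+1+0+1+1+0+0+0+0+0+0+1+1 mod 2 = 0
  s[3] = (0000000111111110000000011111111)·(0100101100100100110101111100011) mod 2 = 0+0+0+0+0+0+0+1+0+0+1+0+0+1+0+0+0+0+0+0+0+0+0+1+1+1+0+0+0+1+1 mod 2 = 0
  s[4] = (0000000000000001111111111111111)·(0100101100100100110101111100011) mod 2 = 0+0+0+0+0+0+0+0+0+0+0+0+0+0+0+0+1+1+0+1+0+1+1+1+1+1+0+0+0+1+1 mod 2 = 0
Syndrome = 10000
Non-zero syndrome: error at position 1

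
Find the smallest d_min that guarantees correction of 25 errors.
Correcting t errors requires d_min ≥ 2t + 1 = 2·25 + 1 = 51.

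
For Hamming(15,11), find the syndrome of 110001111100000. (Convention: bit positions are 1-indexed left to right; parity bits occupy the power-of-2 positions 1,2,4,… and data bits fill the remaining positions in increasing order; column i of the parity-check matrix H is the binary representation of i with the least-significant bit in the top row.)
Syndrome s = H · r^T (mod 2), r = 110001111100000:
  s[0] = (101010101010101)·(110001111100000) mod 2 = 1+0+0+0+0+0+1+0+1+0+0+0+0+0+0 mod 2 = 1
  s[1] = (011001100110011)·(110001111100000) mod 2 = 0+1+0+0+0+1+1+0+0+1+0+0+0+0+0 mod 2 = 0
  s[2] = (000111100001111)·(110001111100000) mod 2 = 0+0+0+0+0+1+1+0+0+0+0+0+0+0+0 mod 2 = 0
  s[3] = (000000011111111)·(110001111100000) mod 2 = 0+0+0+0+0+0+0+1+1+1+0+0+0+0+0 mod 2 = 1
Syndrome = 1001
Non-zero syndrome: error at position 9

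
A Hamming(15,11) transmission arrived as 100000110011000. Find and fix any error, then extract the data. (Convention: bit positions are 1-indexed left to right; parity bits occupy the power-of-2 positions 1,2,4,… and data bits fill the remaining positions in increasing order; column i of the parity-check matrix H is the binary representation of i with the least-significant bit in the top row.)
Syndrome s = H · r^T (mod 2), r = 100000110011000:
  s[0] = (101010101010101)·(100000110011000) mod 2 = 1+0+0+0+0+0+1+0+0+0+1+0+0+0+0 mod 2 = 1
  s[1] = (011001100110011)·(100000110011000) mod 2 = 0+0+0+0+0+0+1+0+0+0+1+0+0+0+0 mod 2 = 0
  s[2] = (000111100001111)·(100000110011000) mod 2 = 0+0+0+0+0+0+1+0+0+0+0+1+0+0+0 mod 2 = 0
  s[3] = (000000011111111)·(100000110011000) mod 2 = 0+0+0+0+0+0+0+1+0+0+1+1+0+0+0 mod 2 = 1
Syndrome = 1001
Column 9 of H equals this syndrome → error at bit 9 (1-indexed).
Flip bit 9: 100000110011000 → 100000111011000
Extract data bits at positions {3,5,6,7,9,10,11,12,13,14,15}: 00011011000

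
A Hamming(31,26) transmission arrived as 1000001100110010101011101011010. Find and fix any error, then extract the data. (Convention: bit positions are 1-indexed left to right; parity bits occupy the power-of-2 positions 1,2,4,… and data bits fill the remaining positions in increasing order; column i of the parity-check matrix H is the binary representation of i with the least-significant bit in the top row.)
Syndrome s = H · r^T (mod 2), r = 1000001100110010101011101011010:
  s[0] = (1010101010101010101010101010101)·(1000001100110010101011101011010) mod 2 = 1+0+0+0+0+0+1+0+0+0+1+0+0+0+1+0+1+0+1+0+1+0+1+0+1+0+1+0+0+0+0 mod 2 = 0
  s[1] = (0110011001100110011001100110011)·(1000001100110010101011101011010) mod 2 = 0+0+0+0+0+0+1+0+0+0+1+0+0+0+1+0+0+0+1+0+0+1+1+0+0+0+1+0+0+1+0 mod 2 = 0
  s[2] = (0001111000011110000111100001111)·(1000001100110010101011101011010) mod 2 = 0+0+0+0+0+0+1+0+0+0+0+1+0+0+1+0+0+0+0+0+1+1+1+0+0+0+0+1+0+1+0 mod 2 = 0
  s[3] = (0000000111111110000000011111111)·(1000001100110010101011101011010) mod 2 = 0+0+0+0+0+0+0+1+0+0+1+1+0+0+1+0+0+0+0+0+0+0+0+0+1+0+1+1+0+1+0 mod 2 = 0
  s[4] = (0000000000000001111111111111111)·(1000001100110010101011101011010) mod 2 = 0+0+0+0+0+0+0+0+0+0+0+0+0+0+0+0+1+0+1+0+1+1+1+0+1+0+1+1+0+1+0 mod 2 = 1
Syndrome = 00001
Column 16 of H equals this syndrome → error at bit 16 (1-indexed).
Flip bit 16: 1000001100110010101011101011010 → 1000001100110011101011101011010
Extract data bits at positions {3,5,6,7,9,10,11,12,13,14,15,17,18,19,20,21,22,23,24,25,26,27,28,29,30,31}: 00010011001101011101011010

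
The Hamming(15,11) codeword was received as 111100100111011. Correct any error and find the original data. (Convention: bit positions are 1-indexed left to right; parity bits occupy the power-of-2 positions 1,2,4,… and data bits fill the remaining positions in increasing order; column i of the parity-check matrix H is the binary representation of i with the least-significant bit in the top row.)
Syndrome s = H · r^T (mod 2), r = 111100100111011:
  s[0] = (101010101010101)·(111100100111011) mod 2 = 1+0+1+0+0+0+1+0+0+0+1+0+0+0+1 mod 2 = 1
  s[1] = (011001100110011)·(111100100111011) mod 2 = 0+1+1+0+0+0+1+0+0+1+1+0+0+1+1 mod 2 = 1
  s[2] = (000111100001111)·(111100100111011) mod 2 = 0+0+0+1+0+0+1+0+0+0+0+1+0+1+1 mod 2 = 1
  s[3] = (000000011111111)·(111100100111011) mod 2 = 0+0+0+0+0+0+0+0+0+1+1+1+0+1+1 mod 2 = 1
Syndrome = 1111
Column 15 of H equals this syndrome → error at bit 15 (1-indexed).
Flip bit 15: 111100100111011 → 111100100111010
Extract data bits at positions {3,5,6,7,9,10,11,12,13,14,15}: 10010111010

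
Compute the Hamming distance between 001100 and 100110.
XOR = 101010, count of 1s = 3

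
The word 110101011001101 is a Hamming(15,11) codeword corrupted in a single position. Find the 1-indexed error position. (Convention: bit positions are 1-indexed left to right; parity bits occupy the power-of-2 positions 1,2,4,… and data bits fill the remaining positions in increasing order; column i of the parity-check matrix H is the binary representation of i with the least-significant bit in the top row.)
Syndrome s = H · r^T (mod 2), r = 110101011001101:
  s[0] = (101010101010101)·(110101011001101) mod 2 = 1+0+0+0+0+0+0+0+1+0+0+0+1+0+1 mod 2 = 0
  s[1] = (011001100110011)·(110101011001101) mod 2 = 0+1+0+0+0+1+0+0+0+0+0+0+0+0+1 mod 2 = 1
  s[2] = (000111100001111)·(110101011001101) mod 2 = 0+0+0+1+0+1+0+0+0+0+0+1+1+0+1 mod 2 = 1
  s[3] = (000000011111111)·(110101011001101) mod 2 = 0+0+0+0+0+0+0+1+1+0+0+1+1+0+1 mod 2 = 1
Syndrome = 0111
Column i of H is the binary representation of i, so the syndrome is the binary index of the flipped bit.
Read s = 0111 with s[0] as LSB: 0·2^0 + 1·2^1 + 1·2^2 + 1·2^3 = 14.
Error is at bit position 14.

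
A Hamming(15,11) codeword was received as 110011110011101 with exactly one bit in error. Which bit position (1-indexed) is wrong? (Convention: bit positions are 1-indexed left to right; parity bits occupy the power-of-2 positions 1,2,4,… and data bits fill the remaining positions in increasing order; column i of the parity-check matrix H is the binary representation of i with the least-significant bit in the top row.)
Syndrome s = H · r^T (mod 2), r = 110011110011101:
  s[0] = (101010101010101)·(110011110011101) mod 2 = 1+0+0+0+1+0+1+0+0+0+1+0+1+0+1 mod 2 = 0
  s[1] = (011001100110011)·(110011110011101) mod 2 = 0+1+0+0+0+1+1+0+0+0+1+0+0+0+1 mod 2 = 1
  s[2] = (000111100001111)·(110011110011101) mod 2 = 0+0+0+0+1+1+1+0+0+0+0+1+1+0+1 mod 2 = 0
  s[3] = (000000011111111)·(110011110011101) mod 2 = 0+0+0+0+0+0+0+1+0+0+1+1+1+0+1 mod 2 = 1
Syndrome = 0101
Column i of H is the binary representation of i, so the syndrome is the binary index of the flipped bit.
Read s = 0101 with s[0] as LSB: 0·2^0 + 1·2^1 + 0·2^2 + 1·2^3 = 10.
Error is at bit position 10.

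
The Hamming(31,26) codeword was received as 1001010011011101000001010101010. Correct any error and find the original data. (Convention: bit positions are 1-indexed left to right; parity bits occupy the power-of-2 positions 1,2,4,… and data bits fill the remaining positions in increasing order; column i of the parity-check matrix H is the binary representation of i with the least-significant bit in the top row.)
Syndrome s = H · r^T (mod 2), r = 1001010011011101000001010101010:
  s[0] = (1010101010101010101010101010101)·(1001010011011101000001010101010) mod 2 = 1+0+0+0+0+0+0+0+1+0+0+0+1+0+0+0+0+0+0+0+0+0+0+0+0+0+0+0+0+0+0 mod 2 = 1
  s[1] = (0110011001100110011001100110011)·(1001010011011101000001010101010) mod 2 = 0+0+0+0+0+1+0+0+0+1+0+0+0+1+0+0+0+0+0+0+0+1+0+0+0+1+0+0+0+1+0 mod 2 = 0
  s[2] = (0001111000011110000111100001111)·(1001010011011101000001010101010) mod 2 = 0+0+0+1+0+1+0+0+0+0+0+1+1+1+0+0+0+0+0+0+0+1+0+0+0+0+0+1+0+1+0 mod 2 = 0
  s[3] = (0000000111111110000000011111111)·(1001010011011101000001010101010) mod 2 = 0+0+0+0+0+0+0+0+1+1+0+1+1+1+0+0+0+0+0+0+0+0+0+1+0+1+0+1+0+1+0 mod 2 = 1
  s[4] = (0000000000000001111111111111111)·(1001010011011101000001010101010) mod 2 = 0+0+0+0+0+0+0+0+0+0+0+0+0+0+0+1+0+0+0+0+0+1+0+1+0+1+0+1+0+1+0 mod 2 = 0
Syndrome = 10010
Column 9 of H equals this syndrome → error at bit 9 (1-indexed).
Flip bit 9: 1001010011011101000001010101010 → 1001010001011101000001010101010
Extract data bits at positions {3,5,6,7,9,10,11,12,13,14,15,17,18,19,20,21,22,23,24,25,26,27,28,29,30,31}: 00100101110000001010101010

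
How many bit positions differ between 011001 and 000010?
XOR = 011011, count of 1s = 4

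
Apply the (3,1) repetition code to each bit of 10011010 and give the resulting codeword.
Repeat each bit 3× and concatenate:
1→111  0→000  0→000  1→111  1→111  0→000  1→111  0→000
Codeword = 111000000111111000111000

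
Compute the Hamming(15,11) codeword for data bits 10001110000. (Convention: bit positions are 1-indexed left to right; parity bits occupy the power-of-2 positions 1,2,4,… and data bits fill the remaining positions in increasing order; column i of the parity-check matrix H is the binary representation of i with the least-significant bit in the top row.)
Codeword c = d · G (mod 2), d = 10001110000:
  c[0] = d·G[:,0] = (10001110000)·(11011010101) mod 2 = 1+0+0+0+1+0+1+0+0+0+0 mod 2 = 1
  c[1] = d·G[:,1] = (10001110000)·(10110110011) mod 2 = 1+0+0+0+0+1+1+0+0+0+0 mod 2 = 1
  c[2] = d·G[:,2] = (10001110000)·(10000000000) mod 2 = 1+0+0+0+0+0+0+0+0+0+0 mod 2 = 1
  c[3] = d·G[:,3] = (10001110000)·(01110001111) mod 2 = 0+0+0+0+0+0+0+0+0+0+0 mod 2 = 0
  c[4] = d·G[:,4] = (10001110000)·(01000000000) mod 2 = 0+0+0+0+0+0+0+0+0+0+0 mod 2 = 0
  c[5] = d·G[:,5] = (10001110000)·(00100000000) mod 2 = 0+0+0+0+0+0+0+0+0+0+0 mod 2 = 0
  c[6] = d·G[:,6] = (10001110000)·(00010000000) mod 2 = 0+0+0+0+0+0+0+0+0+0+0 mod 2 = 0
  c[7] = d·G[:,7] = (10001110000)·(00001111111) mod 2 = 0+0+0+0+1+1+1+0+0+0+0 mod 2 = 1
  c[8] = d·G[:,8] = (10001110000)·(00001000000) mod 2 = 0+0+0+0+1+0+0+0+0+0+0 mod 2 = 1
  c[9] = d·G[:,9] = (10001110000)·(00000100000) mod 2 = 0+0+0+0+0+1+0+0+0+0+0 mod 2 = 1
  c[10] = d·G[:,10] = (10001110000)·(00000010000) mod 2 = 0+0+0+0+0+0+1+0+0+0+0 mod 2 = 1
  c[11] = d·G[:,11] = (10001110000)·(00000001000) mod 2 = 0+0+0+0+0+0+0+0+0+0+0 mod 2 = 0
  c[12] = d·G[:,12] = (10001110000)·(00000000100) mod 2 = 0+0+0+0+0+0+0+0+0+0+0 mod 2 = 0
  c[13] = d·G[:,13] = (10001110000)·(00000000010) mod 2 = 0+0+0+0+0+0+0+0+0+0+0 mod 2 = 0
  c[14] = d·G[:,14] = (10001110000)·(00000000001) mod 2 = 0+0+0+0+0+0+0+0+0+0+0 mod 2 = 0
Codeword = 111000011110000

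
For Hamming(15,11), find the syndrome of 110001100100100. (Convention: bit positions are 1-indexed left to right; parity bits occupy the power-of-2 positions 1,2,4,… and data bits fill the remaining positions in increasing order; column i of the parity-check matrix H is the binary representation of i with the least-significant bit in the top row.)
Syndrome s = H · r^T (mod 2), r = 110001100100100:
  s[0] = (101010101010101)·(110001100100100) mod 2 = 1+0+0+0+0+0+1+0+0+0+0+0+1+0+0 mod 2 = 1
  s[1] = (011001100110011)·(110001100100100) mod 2 = 0+1+0+0+0+1+1+0+0+1+0+0+0+0+0 mod 2 = 0
  s[2] = (000111100001111)·(110001100100100) mod 2 = 0+0+0+0+0+1+1+0+0+0+0+0+1+0+0 mod 2 = 1
  s[3] = (000000011111111)·(110001100100100) mod 2 = 0+0+0+0+0+0+0+0+0+1+0+0+1+0+0 mod 2 = 0
Syndrome = 1010
Non-zero syndrome: error at position 5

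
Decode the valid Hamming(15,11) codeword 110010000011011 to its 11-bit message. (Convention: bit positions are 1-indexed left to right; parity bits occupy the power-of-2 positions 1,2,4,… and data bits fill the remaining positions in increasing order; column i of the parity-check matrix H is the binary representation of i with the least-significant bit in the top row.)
Parity bits occupy power-of-2 positions; data bits are at positions {3,5,6,7,9,10,11,12,13,14,15} (1-indexed).
Extract: c[3]=0 c[5]=1 c[6]=0 c[7]=0 c[9]=0 c[10]=0 c[11]=1 c[12]=1 c[13]=0 c[14]=1 c[15]=1
Data = 01000011011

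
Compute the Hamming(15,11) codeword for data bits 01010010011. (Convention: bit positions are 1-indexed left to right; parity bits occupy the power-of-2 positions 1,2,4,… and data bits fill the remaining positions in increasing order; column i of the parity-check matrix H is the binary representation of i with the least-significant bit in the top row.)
Codeword c = d · G (mod 2), d = 01010010011:
  c[0] = d·G[:,0] = (01010010011)·(11011010101) mod 2 = 0+1+0+1+0+0+1+0+0+0+1 mod 2 = 0
  c[1] = d·G[:,1] = (01010010011)·(10110110011) mod 2 = 0+0+0+1+0+0+1+0+0+1+1 mod 2 = 0
  c[2] = d·G[:,2] = (01010010011)·(10000000000) mod 2 = 0+0+0+0+0+0+0+0+0+0+0 mod 2 = 0
  c[3] = d·G[:,3] = (01010010011)·(01110001111) mod 2 = 0+1+0+1+0+0+0+0+0+1+1 mod 2 = 0
  c[4] = d·G[:,4] = (01010010011)·(01000000000) mod 2 = 0+1+0+0+0+0+0+0+0+0+0 mod 2 = 1
  c[5] = d·G[:,5] = (01010010011)·(00100000000) mod 2 = 0+0+0+0+0+0+0+0+0+0+0 mod 2 = 0
  c[6] = d·G[:,6] = (01010010011)·(00010000000) mod 2 = 0+0+0+1+0+0+0+0+0+0+0 mod 2 = 1
  c[7] = d·G[:,7] = (01010010011)·(00001111111) mod 2 = 0+0+0+0+0+0+1+0+0+1+1 mod 2 = 1
  c[8] = d·G[:,8] = (01010010011)·(00001000000) mod 2 = 0+0+0+0+0+0+0+0+0+0+0 mod 2 = 0
  c[9] = d·G[:,9] = (01010010011)·(00000100000) mod 2 = 0+0+0+0+0+0+0+0+0+0+0 mod 2 = 0
  c[10] = d·G[:,10] = (01010010011)·(00000010000) mod 2 = 0+0+0+0+0+0+1+0+0+0+0 mod 2 = 1
  c[11] = d·G[:,11] = (01010010011)·(00000001000) mod 2 = 0+0+0+0+0+0+0+0+0+0+0 mod 2 = 0
  c[12] = d·G[:,12] = (01010010011)·(00000000100) mod 2 = 0+0+0+0+0+0+0+0+0+0+0 mod 2 = 0
  c[13] = d·G[:,13] = (01010010011)·(00000000010) mod 2 = 0+0+0+0+0+0+0+0+0+1+0 mod 2 = 1
  c[14] = d·G[:,14] = (01010010011)·(00000000001) mod 2 = 0+0+0+0+0+0+0+0+0+0+1 mod 2 = 1
Codeword = 000010110010011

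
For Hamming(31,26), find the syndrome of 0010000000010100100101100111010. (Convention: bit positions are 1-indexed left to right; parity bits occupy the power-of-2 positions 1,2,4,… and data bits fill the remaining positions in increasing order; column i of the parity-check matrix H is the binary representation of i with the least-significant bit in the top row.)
Syndrome s = H · r^T (mod 2), r = 0010000000010100100101100111010:
  s[0] = (1010101010101010101010101010101)·(0010000000010100100101100111010) mod 2 = 0+0+1+0+0+0+0+0+0+0+0+0+0+0+0+0+1+0+0+0+0+0+1+0+0+0+1+0+0+0+0 mod 2 = 0
  s[1] = (0110011001100110011001100110011)·(0010000000010100100101100111010) mod 2 = 0+0+1+0+0+0+0+0+0+0+0+0+0+1+0+0+0+0+0+0+0+1+1+0+0+1+1+0+0+1+0 mod 2 = 1
  s[2] = (0001111000011110000111100001111)·(0010000000010100100101100111010) mod 2 = 0+0+0+0+0+0+0+0+0+0+0+1+0+1+0+0+0+0+0+1+0+1+1+0+0+0+0+1+0+1+0 mod 2 = 1
  s[3] = (0000000111111110000000011111111)·(0010000000010100100101100111010) mod 2 = 0+0+0+0+0+0+0+0+0+0+0+1+0+1+0+0+0+0+0+0+0+0+0+0+0+1+1+1+0+1+0 mod 2 = 0
  s[4] = (0000000000000001111111111111111)·(0010000000010100100101100111010) mod 2 = 0+0+0+0+0+0+0+0+0+0+0+0+0+0+0+0+1+0+0+1+0+1+1+0+0+1+1+1+0+1+0 mod 2 = 0
Syndrome = 01100
Non-zero syndrome: error at position 6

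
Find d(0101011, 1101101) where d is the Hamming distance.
XOR = 1000110, count of 1s = 3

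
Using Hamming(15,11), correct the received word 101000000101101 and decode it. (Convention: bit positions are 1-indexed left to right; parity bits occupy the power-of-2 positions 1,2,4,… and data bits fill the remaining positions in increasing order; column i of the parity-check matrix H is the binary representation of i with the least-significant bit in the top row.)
Syndrome s = H · r^T (mod 2), r = 101000000101101:
  s[0] = (101010101010101)·(101000000101101) mod 2 = 1+0+1+0+0+0+0+0+0+0+0+0+1+0+1 mod 2 = 0
  s[1] = (011001100110011)·(101000000101101) mod 2 = 0+0+1+0+0+0+0+0+0+1+0+0+0+0+1 mod 2 = 1
  s[2] = (000111100001111)·(101000000101101) mod 2 = 0+0+0+0+0+0+0+0+0+0+0+1+1+0+1 mod 2 = 1
  s[3] = (000000011111111)·(101000000101101) mod 2 = 0+0+0+0+0+0+0+0+0+1+0+1+1+0+1 mod 2 = 0
Syndrome = 0110
Column 6 of H equals this syndrome → error at bit 6 (1-indexed).
Flip bit 6: 101000000101101 → 101001000101101
Extract data bits at positions {3,5,6,7,9,10,11,12,13,14,15}: 10100101101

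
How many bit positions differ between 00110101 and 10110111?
XOR = 10000010, count of 1s = 2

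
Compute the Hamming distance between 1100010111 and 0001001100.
XOR = 1101011011, count of 1s = 7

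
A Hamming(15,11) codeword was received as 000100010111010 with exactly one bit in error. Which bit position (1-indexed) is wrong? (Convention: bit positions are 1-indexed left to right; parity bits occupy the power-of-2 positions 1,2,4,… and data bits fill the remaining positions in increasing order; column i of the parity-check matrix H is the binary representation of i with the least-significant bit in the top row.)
Syndrome s = H · r^T (mod 2), r = 000100010111010:
  s[0] = (101010101010101)·(000100010111010) mod 2 = 0+0+0+0+0+0+0+0+0+0+1+0+0+0+0 mod 2 = 1
  s[1] = (011001100110011)·(000100010111010) mod 2 = 0+0+0+0+0+0+0+0+0+1+1+0+0+1+0 mod 2 = 1
  s[2] = (000111100001111)·(000100010111010) mod 2 = 0+0+0+1+0+0+0+0+0+0+0+1+0+1+0 mod 2 = 1
  s[3] = (000000011111111)·(000100010111010) mod 2 = 0+0+0+0+0+0+0+1+0+1+1+1+0+1+0 mod 2 = 1
Syndrome = 1111
Column i of H is the binary representation of i, so the syndrome is the binary index of the flipped bit.
Read s = 1111 with s[0] as LSB: 1·2^0 + 1·2^1 + 1·2^2 + 1·2^3 = 15.
Error is at bit position 15.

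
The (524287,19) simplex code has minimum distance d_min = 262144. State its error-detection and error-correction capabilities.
Detection only: up to d_min − 1 = 262143 errors.
Correction: up to ⌊(d_min − 1)/2⌋ = ⌊262143/2⌋ = 131071 errors.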